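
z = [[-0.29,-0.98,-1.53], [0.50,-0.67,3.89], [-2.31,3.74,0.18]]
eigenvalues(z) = [-4.23, -0.72, 4.17]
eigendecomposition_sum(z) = [[-0.16, 0.20, -0.23], [1.61, -1.98, 2.31], [-1.45, 1.79, -2.08]] + [[-0.61, -0.20, -0.16], [-0.40, -0.13, -0.10], [0.08, 0.03, 0.02]] + [[0.48, -0.98, -1.14],[-0.71, 1.45, 1.68],[-0.95, 1.92, 2.24]]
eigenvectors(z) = [[0.08, -0.83, -0.38], [-0.74, -0.54, 0.56], [0.67, 0.11, 0.74]]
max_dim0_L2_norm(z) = 4.18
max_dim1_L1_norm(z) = 6.23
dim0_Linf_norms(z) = [2.31, 3.74, 3.89]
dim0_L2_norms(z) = [2.38, 3.92, 4.18]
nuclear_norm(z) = 9.39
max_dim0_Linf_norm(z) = 3.89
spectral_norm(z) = 4.59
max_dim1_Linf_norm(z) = 3.89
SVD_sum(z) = [[0.03, -0.05, 0.02], [1.09, -1.75, 0.82], [-1.98, 3.16, -1.49]] + [[0.20, -0.63, -1.61], [-0.38, 1.2, 3.05], [-0.21, 0.65, 1.66]] + [[-0.52, -0.30, 0.05], [-0.21, -0.12, 0.02], [-0.12, -0.07, 0.01]]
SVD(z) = [[-0.01, -0.42, -0.91], [-0.48, 0.80, -0.36], [0.88, 0.43, -0.21]] @ diag([4.587060073003492, 4.133507850427675, 0.667452423105924]) @ [[-0.49, 0.79, -0.37],[-0.12, 0.36, 0.92],[0.86, 0.50, -0.09]]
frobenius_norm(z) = 6.21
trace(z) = -0.78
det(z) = 12.66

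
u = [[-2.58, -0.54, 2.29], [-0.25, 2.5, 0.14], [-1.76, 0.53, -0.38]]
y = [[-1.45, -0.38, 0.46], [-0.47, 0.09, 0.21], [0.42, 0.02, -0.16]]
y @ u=[[3.03,0.08,-3.55], [0.82,0.59,-1.14], [-0.81,-0.26,1.03]]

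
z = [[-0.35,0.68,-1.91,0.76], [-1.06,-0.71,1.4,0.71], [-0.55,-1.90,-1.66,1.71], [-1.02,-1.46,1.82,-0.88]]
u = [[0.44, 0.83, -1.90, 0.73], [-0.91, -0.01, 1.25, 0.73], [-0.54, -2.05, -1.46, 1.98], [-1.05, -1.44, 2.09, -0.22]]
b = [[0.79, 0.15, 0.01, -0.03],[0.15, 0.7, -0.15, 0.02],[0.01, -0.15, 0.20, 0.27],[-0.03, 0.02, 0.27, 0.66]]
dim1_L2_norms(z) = [2.19, 2.02, 3.1, 2.69]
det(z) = 10.21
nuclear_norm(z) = 8.78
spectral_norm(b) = 0.92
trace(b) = 2.35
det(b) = 0.02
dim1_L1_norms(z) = [3.7, 3.88, 5.82, 5.18]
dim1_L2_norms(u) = [2.24, 1.71, 3.25, 2.76]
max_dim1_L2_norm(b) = 0.8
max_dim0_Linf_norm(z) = 1.91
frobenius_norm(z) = 5.07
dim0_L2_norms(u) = [1.55, 2.64, 3.42, 2.24]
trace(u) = -1.25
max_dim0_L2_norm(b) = 0.8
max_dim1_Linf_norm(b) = 0.79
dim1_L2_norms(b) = [0.8, 0.73, 0.37, 0.71]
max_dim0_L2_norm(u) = 3.42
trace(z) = -3.60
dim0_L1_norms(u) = [2.94, 4.33, 6.7, 3.66]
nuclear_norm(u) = 8.31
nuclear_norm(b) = 2.35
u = b + z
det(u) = 1.76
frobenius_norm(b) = 1.35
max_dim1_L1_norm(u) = 6.03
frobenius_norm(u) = 5.11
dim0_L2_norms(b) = [0.8, 0.73, 0.37, 0.71]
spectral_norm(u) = 3.77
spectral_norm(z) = 3.81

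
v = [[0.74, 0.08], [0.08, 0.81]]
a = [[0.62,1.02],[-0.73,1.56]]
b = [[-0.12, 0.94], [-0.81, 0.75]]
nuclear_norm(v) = 1.55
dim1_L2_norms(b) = [0.95, 1.1]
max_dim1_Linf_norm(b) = 0.94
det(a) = 1.71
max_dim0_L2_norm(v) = 0.81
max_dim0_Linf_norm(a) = 1.56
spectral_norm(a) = 1.89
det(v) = 0.59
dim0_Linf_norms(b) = [0.81, 0.94]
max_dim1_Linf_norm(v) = 0.81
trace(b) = 0.63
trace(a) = 2.18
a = b + v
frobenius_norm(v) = 1.10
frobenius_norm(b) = 1.45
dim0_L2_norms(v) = [0.74, 0.81]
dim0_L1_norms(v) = [0.82, 0.89]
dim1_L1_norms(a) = [1.64, 2.29]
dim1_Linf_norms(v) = [0.74, 0.81]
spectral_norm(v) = 0.86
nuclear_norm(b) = 1.86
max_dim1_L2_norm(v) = 0.81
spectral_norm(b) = 1.37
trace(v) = 1.55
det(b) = 0.67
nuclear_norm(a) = 2.80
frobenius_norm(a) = 2.10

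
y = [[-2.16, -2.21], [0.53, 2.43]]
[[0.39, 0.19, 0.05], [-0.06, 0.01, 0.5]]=y @ [[-0.2, -0.12, -0.3], [0.02, 0.03, 0.27]]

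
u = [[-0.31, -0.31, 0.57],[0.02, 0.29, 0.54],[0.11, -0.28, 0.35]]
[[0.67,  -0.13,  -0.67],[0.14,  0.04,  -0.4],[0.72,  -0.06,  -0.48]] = u@ [[0.66, 0.14, -0.09], [-1.20, 0.22, 0.46], [0.88, -0.04, -0.98]]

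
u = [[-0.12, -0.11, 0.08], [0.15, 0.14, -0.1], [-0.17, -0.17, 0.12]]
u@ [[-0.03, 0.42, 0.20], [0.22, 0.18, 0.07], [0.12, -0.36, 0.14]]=[[-0.01, -0.10, -0.02],[0.01, 0.12, 0.03],[-0.02, -0.15, -0.03]]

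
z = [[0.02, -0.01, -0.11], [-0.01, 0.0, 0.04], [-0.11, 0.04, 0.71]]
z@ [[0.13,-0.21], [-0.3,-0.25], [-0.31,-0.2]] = [[0.04, 0.02], [-0.01, -0.01], [-0.25, -0.13]]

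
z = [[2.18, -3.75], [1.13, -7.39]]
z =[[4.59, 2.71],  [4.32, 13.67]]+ [[-2.41, -6.46], [-3.19, -21.06]]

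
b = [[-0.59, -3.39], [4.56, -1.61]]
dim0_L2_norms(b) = [4.6, 3.75]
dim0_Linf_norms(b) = [4.56, 3.39]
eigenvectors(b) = [[0.08+0.65j, (0.08-0.65j)], [0.76+0.00j, (0.76-0j)]]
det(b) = 16.41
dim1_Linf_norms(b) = [3.39, 4.56]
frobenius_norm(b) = 5.94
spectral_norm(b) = 4.90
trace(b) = -2.20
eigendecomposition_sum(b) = [[-0.30+2.02j,(-1.7-0.48j)], [2.28+0.64j,-0.80+1.88j]] + [[-0.30-2.02j, (-1.69+0.48j)], [(2.28-0.64j), (-0.8-1.88j)]]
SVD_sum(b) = [[0.96, -0.51], [4.21, -2.26]] + [[-1.55, -2.88],  [0.35, 0.65]]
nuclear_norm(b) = 8.25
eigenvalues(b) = [(-1.1+3.9j), (-1.1-3.9j)]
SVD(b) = [[0.22,0.98], [0.98,-0.22]] @ diag([4.9004898940816295, 3.348297895648447]) @ [[0.88, -0.47],[-0.47, -0.88]]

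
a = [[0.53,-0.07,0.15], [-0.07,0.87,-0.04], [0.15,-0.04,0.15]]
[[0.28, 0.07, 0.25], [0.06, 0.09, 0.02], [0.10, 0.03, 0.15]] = a @ [[0.48, 0.12, 0.25], [0.12, 0.12, 0.08], [0.25, 0.08, 0.80]]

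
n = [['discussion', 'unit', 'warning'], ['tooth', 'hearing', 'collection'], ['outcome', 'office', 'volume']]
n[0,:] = ['discussion', 'unit', 'warning']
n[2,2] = 'volume'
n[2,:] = ['outcome', 'office', 'volume']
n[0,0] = 'discussion'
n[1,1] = 'hearing'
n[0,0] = 'discussion'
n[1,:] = ['tooth', 'hearing', 'collection']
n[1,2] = 'collection'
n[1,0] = 'tooth'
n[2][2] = 'volume'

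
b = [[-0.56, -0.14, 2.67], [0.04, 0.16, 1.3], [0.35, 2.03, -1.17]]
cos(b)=[[0.60,  -1.67,  1.19], [-0.14,  0.09,  0.23], [0.12,  0.43,  -0.48]]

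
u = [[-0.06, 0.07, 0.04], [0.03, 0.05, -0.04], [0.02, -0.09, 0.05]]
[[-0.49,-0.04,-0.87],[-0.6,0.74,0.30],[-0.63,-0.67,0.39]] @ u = [[0.01, 0.04, -0.06], [0.06, -0.03, -0.04], [0.03, -0.11, 0.02]]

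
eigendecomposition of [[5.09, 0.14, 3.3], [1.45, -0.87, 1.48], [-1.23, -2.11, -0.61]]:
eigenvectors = [[(-0.93+0j), (0.48+0.09j), (0.48-0.09j)], [-0.18+0.00j, (-0.11+0.36j), -0.11-0.36j], [0.33+0.00j, (-0.79+0j), (-0.79-0j)]]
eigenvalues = [(3.93+0j), (-0.16+1.1j), (-0.16-1.1j)]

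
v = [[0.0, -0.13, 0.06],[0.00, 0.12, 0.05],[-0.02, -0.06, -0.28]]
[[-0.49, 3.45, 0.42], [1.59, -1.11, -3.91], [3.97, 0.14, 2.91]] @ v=[[-0.01,0.45,0.03], [0.08,-0.11,1.13], [-0.06,-0.67,-0.57]]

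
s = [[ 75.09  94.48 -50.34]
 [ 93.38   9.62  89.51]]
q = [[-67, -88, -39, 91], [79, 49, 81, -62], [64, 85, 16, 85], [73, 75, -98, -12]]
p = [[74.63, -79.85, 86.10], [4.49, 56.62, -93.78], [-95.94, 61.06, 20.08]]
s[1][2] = 89.51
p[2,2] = 20.08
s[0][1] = 94.48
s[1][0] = 93.38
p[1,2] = -93.78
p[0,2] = 86.1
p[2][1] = 61.06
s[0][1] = 94.48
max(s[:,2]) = 89.51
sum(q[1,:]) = 147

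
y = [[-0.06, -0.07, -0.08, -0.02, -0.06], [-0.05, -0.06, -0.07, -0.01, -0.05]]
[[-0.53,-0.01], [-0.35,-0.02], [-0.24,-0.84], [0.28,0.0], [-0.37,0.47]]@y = [[0.03,0.04,0.04,0.01,0.03],[0.02,0.03,0.03,0.01,0.02],[0.06,0.07,0.08,0.01,0.06],[-0.02,-0.02,-0.02,-0.01,-0.02],[-0.00,-0.0,-0.00,0.00,-0.0]]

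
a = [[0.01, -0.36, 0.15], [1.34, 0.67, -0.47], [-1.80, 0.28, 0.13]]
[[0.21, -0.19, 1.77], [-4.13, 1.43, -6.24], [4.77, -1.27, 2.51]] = a@[[-2.5,0.49,-1.65], [0.12,-0.38,-3.39], [1.84,-2.18,3.75]]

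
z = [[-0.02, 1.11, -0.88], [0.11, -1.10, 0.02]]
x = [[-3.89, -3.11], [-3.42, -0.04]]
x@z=[[-0.26, -0.90, 3.36], [0.06, -3.75, 3.01]]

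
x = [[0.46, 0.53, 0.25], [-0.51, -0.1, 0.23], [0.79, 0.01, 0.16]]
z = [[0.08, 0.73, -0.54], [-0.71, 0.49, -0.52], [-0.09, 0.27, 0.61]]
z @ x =[[-0.76,-0.04,0.1], [-0.99,-0.43,-0.15], [0.30,-0.07,0.14]]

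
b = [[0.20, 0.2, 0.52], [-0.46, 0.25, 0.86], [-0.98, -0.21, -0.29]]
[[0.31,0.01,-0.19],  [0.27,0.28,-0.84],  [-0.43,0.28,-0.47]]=b @ [[0.39,-0.41,0.74],[-0.83,0.7,-0.74],[0.76,-0.1,-0.36]]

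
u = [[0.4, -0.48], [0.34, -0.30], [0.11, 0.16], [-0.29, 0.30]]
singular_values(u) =[0.88, 0.2]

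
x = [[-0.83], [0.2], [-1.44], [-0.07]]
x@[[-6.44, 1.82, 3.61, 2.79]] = [[5.35, -1.51, -3.00, -2.32], [-1.29, 0.36, 0.72, 0.56], [9.27, -2.62, -5.20, -4.02], [0.45, -0.13, -0.25, -0.20]]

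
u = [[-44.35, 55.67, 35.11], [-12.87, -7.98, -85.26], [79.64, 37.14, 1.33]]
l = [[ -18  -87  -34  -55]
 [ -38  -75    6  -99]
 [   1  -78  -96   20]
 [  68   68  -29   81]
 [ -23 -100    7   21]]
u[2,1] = 37.14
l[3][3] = 81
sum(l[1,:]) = -206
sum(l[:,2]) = -146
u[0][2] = 35.11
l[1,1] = -75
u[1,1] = -7.98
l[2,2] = -96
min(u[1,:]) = -85.26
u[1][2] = -85.26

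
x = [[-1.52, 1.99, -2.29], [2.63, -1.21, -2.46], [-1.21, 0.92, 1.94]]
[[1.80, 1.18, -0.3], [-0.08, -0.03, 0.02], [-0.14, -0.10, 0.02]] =x@ [[-0.22, -0.14, 0.04], [0.32, 0.21, -0.05], [-0.36, -0.24, 0.06]]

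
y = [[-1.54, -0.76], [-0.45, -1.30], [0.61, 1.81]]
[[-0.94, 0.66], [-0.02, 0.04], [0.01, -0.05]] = y @ [[0.73, -0.50], [-0.24, 0.14]]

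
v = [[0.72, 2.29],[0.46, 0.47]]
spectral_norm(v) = 2.47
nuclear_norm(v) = 2.76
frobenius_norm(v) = 2.49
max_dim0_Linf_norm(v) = 2.29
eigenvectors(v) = [[0.93, -0.89],[0.37, 0.45]]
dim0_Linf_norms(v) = [0.72, 2.29]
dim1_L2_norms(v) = [2.4, 0.66]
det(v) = -0.71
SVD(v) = [[-0.97, -0.24],[-0.24, 0.97]] @ diag([2.4721141247955614, 0.28922612950125404]) @ [[-0.33, -0.94], [0.94, -0.33]]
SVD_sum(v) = [[0.79,2.27], [0.19,0.56]] + [[-0.07, 0.02], [0.27, -0.09]]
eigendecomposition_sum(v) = [[0.91, 1.80], [0.36, 0.72]] + [[-0.19, 0.49], [0.1, -0.25]]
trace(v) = 1.19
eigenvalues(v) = [1.63, -0.44]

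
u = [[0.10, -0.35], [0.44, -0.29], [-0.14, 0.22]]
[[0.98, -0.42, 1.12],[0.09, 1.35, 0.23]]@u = [[-0.24, 0.03], [0.57, -0.37]]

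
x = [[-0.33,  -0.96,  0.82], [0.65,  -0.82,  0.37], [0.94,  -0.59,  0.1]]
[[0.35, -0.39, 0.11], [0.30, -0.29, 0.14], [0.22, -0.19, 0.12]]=x @ [[0.09, -0.01, 0.12],[-0.18, 0.28, 0.02],[0.25, -0.15, 0.21]]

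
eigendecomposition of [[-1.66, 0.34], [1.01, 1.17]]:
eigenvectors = [[-0.95, -0.11], [0.32, -0.99]]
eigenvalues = [-1.78, 1.29]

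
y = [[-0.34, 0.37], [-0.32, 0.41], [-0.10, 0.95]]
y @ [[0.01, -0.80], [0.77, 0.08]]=[[0.28, 0.3], [0.31, 0.29], [0.73, 0.16]]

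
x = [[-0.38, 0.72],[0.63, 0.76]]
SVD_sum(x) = [[0.18, 0.54],[0.29, 0.87]] + [[-0.56, 0.18],[0.34, -0.11]]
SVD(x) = [[0.52, 0.85], [0.85, -0.52]] @ diag([1.0787295012552995, 0.688217017459967]) @ [[0.31, 0.95], [-0.95, 0.31]]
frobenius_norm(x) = 1.28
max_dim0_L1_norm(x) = 1.48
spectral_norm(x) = 1.08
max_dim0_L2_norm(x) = 1.05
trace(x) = 0.38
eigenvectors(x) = [[-0.92, -0.44], [0.40, -0.90]]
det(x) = -0.74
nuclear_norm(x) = 1.77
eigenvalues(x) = [-0.69, 1.07]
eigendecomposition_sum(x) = [[-0.57, 0.28], [0.25, -0.12]] + [[0.19, 0.44], [0.38, 0.88]]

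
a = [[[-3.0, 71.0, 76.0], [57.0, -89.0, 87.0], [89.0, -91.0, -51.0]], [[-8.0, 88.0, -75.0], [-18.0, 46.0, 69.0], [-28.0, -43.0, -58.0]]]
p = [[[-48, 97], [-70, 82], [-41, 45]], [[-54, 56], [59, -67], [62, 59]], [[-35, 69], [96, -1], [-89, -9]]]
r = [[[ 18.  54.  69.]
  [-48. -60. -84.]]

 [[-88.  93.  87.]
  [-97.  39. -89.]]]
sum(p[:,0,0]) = -137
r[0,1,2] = -84.0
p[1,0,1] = 56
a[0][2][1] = -91.0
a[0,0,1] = 71.0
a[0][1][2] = 87.0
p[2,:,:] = [[-35, 69], [96, -1], [-89, -9]]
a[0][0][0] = -3.0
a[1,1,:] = [-18.0, 46.0, 69.0]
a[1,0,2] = -75.0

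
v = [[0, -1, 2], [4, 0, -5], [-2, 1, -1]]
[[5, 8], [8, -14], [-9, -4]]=v @[[2, -1], [-5, -4], [0, 2]]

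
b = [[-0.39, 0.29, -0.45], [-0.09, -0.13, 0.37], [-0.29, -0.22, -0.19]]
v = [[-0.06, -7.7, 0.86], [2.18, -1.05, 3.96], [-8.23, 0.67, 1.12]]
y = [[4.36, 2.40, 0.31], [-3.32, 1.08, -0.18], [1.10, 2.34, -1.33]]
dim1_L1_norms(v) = [8.62, 7.19, 10.02]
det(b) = -0.07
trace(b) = -0.71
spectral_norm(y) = 5.93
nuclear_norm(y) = 10.00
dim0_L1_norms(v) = [10.47, 9.42, 5.94]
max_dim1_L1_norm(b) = 1.13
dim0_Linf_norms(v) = [8.23, 7.7, 3.96]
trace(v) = 0.01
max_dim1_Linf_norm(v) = 8.23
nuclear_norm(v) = 20.36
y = b @ v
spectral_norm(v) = 8.74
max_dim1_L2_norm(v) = 8.33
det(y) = -18.28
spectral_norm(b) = 0.75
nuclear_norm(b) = 1.38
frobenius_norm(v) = 12.29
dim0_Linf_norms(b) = [0.39, 0.29, 0.45]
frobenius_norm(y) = 6.75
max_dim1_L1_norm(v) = 10.02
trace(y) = 4.11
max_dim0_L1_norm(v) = 10.47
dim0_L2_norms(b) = [0.49, 0.39, 0.61]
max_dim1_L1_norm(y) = 7.07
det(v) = 263.80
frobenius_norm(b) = 0.88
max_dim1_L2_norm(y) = 4.99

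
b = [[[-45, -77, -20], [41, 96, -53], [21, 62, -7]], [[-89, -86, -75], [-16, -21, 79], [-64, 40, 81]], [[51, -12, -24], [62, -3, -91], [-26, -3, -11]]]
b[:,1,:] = [[41, 96, -53], [-16, -21, 79], [62, -3, -91]]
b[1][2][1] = 40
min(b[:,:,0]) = -89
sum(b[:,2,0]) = -69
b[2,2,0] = -26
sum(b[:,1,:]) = 94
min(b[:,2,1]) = -3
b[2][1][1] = -3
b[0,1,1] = 96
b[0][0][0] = -45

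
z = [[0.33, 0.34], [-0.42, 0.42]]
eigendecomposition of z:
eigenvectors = [[(-0.08+0.66j), (-0.08-0.66j)],[-0.74+0.00j, (-0.74-0j)]]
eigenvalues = [(0.38+0.38j), (0.38-0.38j)]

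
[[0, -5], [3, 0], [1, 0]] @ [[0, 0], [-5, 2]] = [[25, -10], [0, 0], [0, 0]]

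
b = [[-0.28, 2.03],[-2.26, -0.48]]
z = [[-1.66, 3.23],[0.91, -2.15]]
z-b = [[-1.38, 1.2], [3.17, -1.67]]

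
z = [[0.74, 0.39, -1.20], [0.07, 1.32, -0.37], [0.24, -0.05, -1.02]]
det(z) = -0.63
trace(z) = 1.04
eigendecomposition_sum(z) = [[0.10, -0.03, -0.68], [0.02, -0.01, -0.14], [0.15, -0.05, -0.95]] + [[0.60, -0.33, -0.38], [-0.01, 0.01, 0.01], [0.09, -0.05, -0.06]] + [[0.03, 0.75, -0.13], [0.06, 1.32, -0.24], [0.00, 0.05, -0.01]]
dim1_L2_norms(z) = [1.46, 1.37, 1.05]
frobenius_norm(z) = 2.26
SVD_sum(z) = [[0.51,0.68,-1.13], [0.34,0.46,-0.76], [0.32,0.42,-0.70]] + [[0.08, -0.29, -0.14],[-0.22, 0.86, 0.42],[0.12, -0.47, -0.23]] + [[0.16, 0.0, 0.07], [-0.05, -0.00, -0.02], [-0.2, -0.01, -0.09]]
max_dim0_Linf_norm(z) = 1.32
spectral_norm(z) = 1.92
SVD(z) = [[-0.74, 0.29, -0.61], [-0.50, -0.84, 0.2], [-0.46, 0.46, 0.76]] @ diag([1.918722364566033, 1.1675625204074156, 0.2823158668123654]) @ [[-0.36, -0.48, 0.8], [0.22, -0.88, -0.43], [-0.91, -0.03, -0.42]]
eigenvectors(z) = [[-0.58, -0.99, -0.5], [-0.12, 0.02, -0.87], [-0.81, -0.15, -0.03]]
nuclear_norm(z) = 3.37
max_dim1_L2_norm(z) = 1.46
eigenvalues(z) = [-0.86, 0.55, 1.35]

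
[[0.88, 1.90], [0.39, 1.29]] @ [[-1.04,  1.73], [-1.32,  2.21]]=[[-3.42, 5.72], [-2.11, 3.53]]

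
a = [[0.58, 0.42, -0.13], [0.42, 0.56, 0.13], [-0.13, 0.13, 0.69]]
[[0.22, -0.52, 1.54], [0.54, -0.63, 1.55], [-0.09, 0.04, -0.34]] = a @ [[-1.37, 0.08, 0.69], [2.17, -1.25, 2.45], [-0.8, 0.31, -0.83]]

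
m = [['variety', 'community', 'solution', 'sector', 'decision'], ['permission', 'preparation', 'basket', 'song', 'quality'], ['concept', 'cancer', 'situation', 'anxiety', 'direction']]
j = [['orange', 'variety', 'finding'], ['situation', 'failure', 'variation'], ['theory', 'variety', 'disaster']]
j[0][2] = 'finding'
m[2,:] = ['concept', 'cancer', 'situation', 'anxiety', 'direction']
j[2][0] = 'theory'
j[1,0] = 'situation'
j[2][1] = 'variety'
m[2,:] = ['concept', 'cancer', 'situation', 'anxiety', 'direction']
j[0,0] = 'orange'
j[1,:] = ['situation', 'failure', 'variation']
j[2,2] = 'disaster'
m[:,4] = ['decision', 'quality', 'direction']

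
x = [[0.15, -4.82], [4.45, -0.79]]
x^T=[[0.15,  4.45], [-4.82,  -0.79]]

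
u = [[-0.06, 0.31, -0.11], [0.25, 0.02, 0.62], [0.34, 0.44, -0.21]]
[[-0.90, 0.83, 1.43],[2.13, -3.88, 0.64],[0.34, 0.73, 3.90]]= u @ [[4.04, -1.75, 4.30], [-1.47, 0.36, 5.13], [1.86, -5.56, -0.86]]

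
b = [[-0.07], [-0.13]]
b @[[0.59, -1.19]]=[[-0.04,  0.08], [-0.08,  0.15]]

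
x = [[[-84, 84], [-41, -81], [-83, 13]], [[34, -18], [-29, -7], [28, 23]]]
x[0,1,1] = -81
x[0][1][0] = -41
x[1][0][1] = -18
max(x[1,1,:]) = -7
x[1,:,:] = [[34, -18], [-29, -7], [28, 23]]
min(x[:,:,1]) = -81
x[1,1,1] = -7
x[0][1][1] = -81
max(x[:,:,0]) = 34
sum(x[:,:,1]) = 14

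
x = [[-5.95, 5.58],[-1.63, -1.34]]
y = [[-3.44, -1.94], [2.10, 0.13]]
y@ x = [[23.63, -16.6], [-12.71, 11.54]]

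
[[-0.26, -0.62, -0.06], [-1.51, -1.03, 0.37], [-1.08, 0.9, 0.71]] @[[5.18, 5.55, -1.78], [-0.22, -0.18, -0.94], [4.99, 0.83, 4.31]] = [[-1.51, -1.38, 0.79], [-5.75, -7.89, 5.25], [-2.25, -5.57, 4.14]]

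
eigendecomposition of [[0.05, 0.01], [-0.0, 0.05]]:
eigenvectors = [[1.0, -1.0], [0.0, 0.00]]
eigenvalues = [0.05, 0.05]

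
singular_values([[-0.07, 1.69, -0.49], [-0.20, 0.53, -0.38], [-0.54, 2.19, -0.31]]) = [2.93, 0.36, 0.26]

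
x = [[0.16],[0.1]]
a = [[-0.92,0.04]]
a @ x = [[-0.14]]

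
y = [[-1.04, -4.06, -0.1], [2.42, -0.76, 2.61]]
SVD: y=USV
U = [[-1.00,-0.07], [-0.07,1.00]]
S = [4.19, 3.64]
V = [[0.21, 0.98, -0.02],[0.68, -0.13, 0.72]]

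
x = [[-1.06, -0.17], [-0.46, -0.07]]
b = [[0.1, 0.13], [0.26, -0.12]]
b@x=[[-0.17, -0.03], [-0.22, -0.04]]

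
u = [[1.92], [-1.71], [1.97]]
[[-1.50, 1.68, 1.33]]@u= [[-3.13]]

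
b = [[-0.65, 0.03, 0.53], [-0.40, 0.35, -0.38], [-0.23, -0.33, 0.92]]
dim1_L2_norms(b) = [0.84, 0.65, 1.0]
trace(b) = 0.62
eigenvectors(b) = [[-0.81, 0.36, 0.24],[-0.52, 0.85, -0.55],[-0.26, 0.39, 0.8]]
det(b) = -0.00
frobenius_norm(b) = 1.46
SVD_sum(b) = [[-0.26,  -0.18,  0.63], [0.1,  0.07,  -0.25], [-0.36,  -0.26,  0.89]] + [[-0.39,0.21,-0.1], [-0.50,0.28,-0.13], [0.13,-0.07,0.03]] + [[-0.0,-0.00,-0.0],[0.00,0.0,0.00],[0.0,0.0,0.00]]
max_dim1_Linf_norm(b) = 0.92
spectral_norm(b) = 1.25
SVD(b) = [[-0.56, -0.6, -0.57], [0.23, -0.77, 0.59], [-0.79, 0.2, 0.57]] @ diag([1.249033152894662, 0.7611265883229741, 0.001580986353574748]) @ [[0.37, 0.26, -0.89], [0.86, -0.47, 0.22], [0.36, 0.84, 0.39]]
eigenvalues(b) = [-0.46, 0.0, 1.08]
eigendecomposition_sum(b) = [[-0.64, 0.14, 0.28], [-0.41, 0.09, 0.18], [-0.21, 0.04, 0.09]] + [[-0.0, 0.0, 0.00], [-0.00, 0.0, 0.00], [-0.0, 0.0, 0.0]] + [[-0.01, -0.11, 0.24], [0.02, 0.26, -0.57], [-0.02, -0.38, 0.83]]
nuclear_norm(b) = 2.01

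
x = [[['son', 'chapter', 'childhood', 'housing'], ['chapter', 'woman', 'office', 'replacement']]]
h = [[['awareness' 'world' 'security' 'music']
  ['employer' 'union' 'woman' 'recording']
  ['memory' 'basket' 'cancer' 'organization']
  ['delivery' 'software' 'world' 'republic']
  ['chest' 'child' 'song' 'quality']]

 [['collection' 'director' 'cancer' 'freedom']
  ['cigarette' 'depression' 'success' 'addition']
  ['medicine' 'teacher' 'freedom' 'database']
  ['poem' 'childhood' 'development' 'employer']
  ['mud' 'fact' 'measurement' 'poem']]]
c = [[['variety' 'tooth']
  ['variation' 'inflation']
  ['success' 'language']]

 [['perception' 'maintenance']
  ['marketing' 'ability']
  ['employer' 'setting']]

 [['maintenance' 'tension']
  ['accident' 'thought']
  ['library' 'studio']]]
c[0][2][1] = 'language'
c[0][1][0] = 'variation'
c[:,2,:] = [['success', 'language'], ['employer', 'setting'], ['library', 'studio']]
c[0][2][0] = 'success'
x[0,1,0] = 'chapter'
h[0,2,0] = 'memory'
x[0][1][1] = 'woman'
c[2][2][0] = 'library'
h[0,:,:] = [['awareness', 'world', 'security', 'music'], ['employer', 'union', 'woman', 'recording'], ['memory', 'basket', 'cancer', 'organization'], ['delivery', 'software', 'world', 'republic'], ['chest', 'child', 'song', 'quality']]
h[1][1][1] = 'depression'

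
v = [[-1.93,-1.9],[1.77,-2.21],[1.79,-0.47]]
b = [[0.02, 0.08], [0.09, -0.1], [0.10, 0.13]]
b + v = [[-1.91, -1.82], [1.86, -2.31], [1.89, -0.34]]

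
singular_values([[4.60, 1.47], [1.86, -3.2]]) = [4.97, 3.51]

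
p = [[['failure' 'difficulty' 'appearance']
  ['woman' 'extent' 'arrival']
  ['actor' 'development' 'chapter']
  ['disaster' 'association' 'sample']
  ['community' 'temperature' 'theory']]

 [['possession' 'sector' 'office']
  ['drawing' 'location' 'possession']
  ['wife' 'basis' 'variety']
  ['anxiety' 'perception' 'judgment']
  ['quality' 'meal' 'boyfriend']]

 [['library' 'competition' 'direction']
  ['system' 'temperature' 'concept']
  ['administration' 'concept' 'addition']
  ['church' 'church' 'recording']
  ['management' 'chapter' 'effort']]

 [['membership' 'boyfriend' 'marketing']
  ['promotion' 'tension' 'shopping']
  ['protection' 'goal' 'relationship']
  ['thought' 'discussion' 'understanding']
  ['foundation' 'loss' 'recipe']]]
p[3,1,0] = 'promotion'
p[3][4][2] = 'recipe'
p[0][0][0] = 'failure'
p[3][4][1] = 'loss'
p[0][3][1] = 'association'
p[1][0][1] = 'sector'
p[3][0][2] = 'marketing'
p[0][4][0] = 'community'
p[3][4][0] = 'foundation'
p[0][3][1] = 'association'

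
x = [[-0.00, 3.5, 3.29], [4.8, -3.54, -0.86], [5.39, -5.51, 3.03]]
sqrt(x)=[[1.30+0.94j, (0.41-1.18j), 0.71-0.37j], [0.74-1.20j, (0.61+1.49j), -0.02+0.47j], [0.96-1.05j, -0.88+1.31j, 1.87+0.41j]]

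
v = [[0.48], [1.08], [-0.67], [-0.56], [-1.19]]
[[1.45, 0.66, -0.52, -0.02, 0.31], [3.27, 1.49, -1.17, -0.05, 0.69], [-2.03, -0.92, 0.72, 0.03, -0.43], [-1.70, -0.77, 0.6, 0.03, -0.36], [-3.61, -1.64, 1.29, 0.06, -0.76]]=v @ [[3.03, 1.38, -1.08, -0.05, 0.64]]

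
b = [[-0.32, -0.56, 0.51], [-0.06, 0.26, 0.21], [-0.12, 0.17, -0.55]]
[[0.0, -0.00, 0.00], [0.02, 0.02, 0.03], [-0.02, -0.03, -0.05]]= b @ [[0.02, 0.03, 0.05], [0.03, 0.03, 0.05], [0.05, 0.05, 0.09]]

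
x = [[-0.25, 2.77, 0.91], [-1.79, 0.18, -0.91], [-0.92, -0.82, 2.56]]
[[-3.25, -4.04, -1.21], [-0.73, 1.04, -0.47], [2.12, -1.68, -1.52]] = x @ [[0.06, -0.15, 0.49], [-1.31, -1.12, -0.23], [0.43, -1.07, -0.49]]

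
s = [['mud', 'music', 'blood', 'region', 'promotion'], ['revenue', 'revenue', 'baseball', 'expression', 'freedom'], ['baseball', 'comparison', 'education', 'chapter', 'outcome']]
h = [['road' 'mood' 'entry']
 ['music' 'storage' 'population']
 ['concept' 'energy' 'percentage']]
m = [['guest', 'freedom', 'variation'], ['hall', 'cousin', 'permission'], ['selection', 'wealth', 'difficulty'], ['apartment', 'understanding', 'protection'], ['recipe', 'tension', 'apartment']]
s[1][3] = 'expression'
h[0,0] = 'road'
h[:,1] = ['mood', 'storage', 'energy']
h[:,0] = ['road', 'music', 'concept']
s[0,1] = 'music'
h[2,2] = 'percentage'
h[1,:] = ['music', 'storage', 'population']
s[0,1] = 'music'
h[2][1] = 'energy'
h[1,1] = 'storage'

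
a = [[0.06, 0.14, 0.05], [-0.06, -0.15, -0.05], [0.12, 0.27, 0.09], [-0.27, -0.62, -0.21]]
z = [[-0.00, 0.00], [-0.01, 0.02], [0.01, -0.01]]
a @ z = [[-0.00, 0.0], [0.0, -0.00], [-0.00, 0.0], [0.00, -0.01]]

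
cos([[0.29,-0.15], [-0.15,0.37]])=[[0.95, 0.05], [0.05, 0.92]]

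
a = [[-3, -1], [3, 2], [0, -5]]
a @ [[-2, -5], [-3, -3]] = [[9, 18], [-12, -21], [15, 15]]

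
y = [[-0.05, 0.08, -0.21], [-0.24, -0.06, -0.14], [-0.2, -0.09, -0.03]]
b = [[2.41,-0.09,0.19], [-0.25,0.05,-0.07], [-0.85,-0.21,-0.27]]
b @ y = [[-0.14,  0.18,  -0.5], [0.01,  -0.02,  0.05], [0.15,  -0.03,  0.22]]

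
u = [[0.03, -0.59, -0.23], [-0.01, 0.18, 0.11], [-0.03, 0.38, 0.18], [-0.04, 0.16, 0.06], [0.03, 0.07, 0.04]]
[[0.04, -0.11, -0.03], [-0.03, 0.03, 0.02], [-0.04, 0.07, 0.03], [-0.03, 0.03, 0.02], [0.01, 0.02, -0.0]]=u @ [[0.59, 0.08, -0.32], [0.08, 0.21, -0.03], [-0.32, -0.03, 0.17]]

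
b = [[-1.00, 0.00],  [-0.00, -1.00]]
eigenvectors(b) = [[1.0,  0.00], [0.0,  1.00]]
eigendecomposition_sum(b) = [[-1.0,  -0.00],[-0.00,  -0.00]] + [[-0.0, -0.0], [-0.0, -1.00]]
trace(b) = -2.00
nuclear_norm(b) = 2.00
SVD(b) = [[1.0,  0.0], [0.00,  1.00]] @ diag([1.0, 1.0]) @ [[-1.0, -0.00], [-0.00, -1.0]]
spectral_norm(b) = 1.00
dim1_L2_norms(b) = [1.0, 1.0]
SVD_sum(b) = [[-1.0, 0.00], [0.0, 0.00]] + [[0.0,0.00], [0.0,-1.0]]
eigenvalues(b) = [-1.0, -1.0]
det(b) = 1.00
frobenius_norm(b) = 1.41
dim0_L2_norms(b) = [1.0, 1.0]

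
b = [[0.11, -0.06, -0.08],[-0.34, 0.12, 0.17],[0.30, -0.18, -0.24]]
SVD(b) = [[-0.25,  -0.13,  -0.96], [0.66,  -0.75,  -0.07], [-0.71,  -0.65,  0.27]] @ diag([0.596828915974274, 0.06924633827006803, 0.00043553778276618195]) @ [[-0.78, 0.37, 0.51], [0.63, 0.52, 0.58], [-0.05, 0.77, -0.64]]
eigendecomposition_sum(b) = [[0.11, -0.03, -0.04], [-0.33, 0.09, 0.13], [0.28, -0.07, -0.11]] + [[0.0, 0.00, -0.0], [-0.01, -0.00, 0.00], [0.01, 0.00, -0.0]] + [[0.00, -0.03, -0.04], [-0.00, 0.03, 0.04], [0.01, -0.11, -0.13]]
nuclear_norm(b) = 0.67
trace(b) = -0.01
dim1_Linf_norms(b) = [0.11, 0.34, 0.3]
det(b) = 0.00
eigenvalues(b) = [0.08, -0.0, -0.09]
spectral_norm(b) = 0.60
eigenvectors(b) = [[-0.24, -0.04, 0.28], [0.74, 0.77, -0.29], [-0.63, -0.63, 0.92]]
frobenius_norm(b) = 0.60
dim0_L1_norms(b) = [0.75, 0.36, 0.49]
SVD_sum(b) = [[0.12, -0.06, -0.08], [-0.31, 0.15, 0.20], [0.33, -0.16, -0.21]] + [[-0.01, -0.00, -0.01], [-0.03, -0.03, -0.03], [-0.03, -0.02, -0.03]] + [[0.0, -0.00, 0.0], [0.00, -0.00, 0.0], [-0.00, 0.00, -0.00]]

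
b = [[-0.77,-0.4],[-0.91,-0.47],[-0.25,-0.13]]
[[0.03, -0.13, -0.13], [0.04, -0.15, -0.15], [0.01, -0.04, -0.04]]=b @ [[-0.05, 0.12, 0.13], [0.02, 0.09, 0.07]]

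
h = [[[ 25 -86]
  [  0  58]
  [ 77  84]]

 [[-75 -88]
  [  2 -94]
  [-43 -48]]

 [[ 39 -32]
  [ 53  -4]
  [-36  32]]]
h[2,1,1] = -4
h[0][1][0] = 0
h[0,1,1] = 58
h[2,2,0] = -36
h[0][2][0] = 77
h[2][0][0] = 39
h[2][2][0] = -36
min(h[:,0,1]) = -88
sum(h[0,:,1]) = 56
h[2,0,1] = -32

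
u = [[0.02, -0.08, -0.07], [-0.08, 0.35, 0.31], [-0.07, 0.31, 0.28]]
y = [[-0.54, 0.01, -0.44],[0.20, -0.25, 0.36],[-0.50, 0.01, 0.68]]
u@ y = [[0.01, 0.02, -0.09], [-0.04, -0.09, 0.37], [-0.04, -0.08, 0.33]]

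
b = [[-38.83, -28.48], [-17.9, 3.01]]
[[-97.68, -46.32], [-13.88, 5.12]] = b @ [[1.10, -0.01], [1.93, 1.64]]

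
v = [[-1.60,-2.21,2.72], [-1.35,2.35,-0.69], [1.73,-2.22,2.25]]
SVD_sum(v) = [[0.46, -2.36, 2.10],[-0.35, 1.77, -1.57],[0.49, -2.49, 2.22]] + [[-2.03, 0.22, 0.69], [-1.21, 0.13, 0.41], [1.06, -0.11, -0.36]] + [[-0.03, -0.07, -0.07], [0.21, 0.46, 0.47], [0.18, 0.39, 0.4]]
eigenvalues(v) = [-2.77, 4.79, 0.98]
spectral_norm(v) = 5.22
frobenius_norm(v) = 5.97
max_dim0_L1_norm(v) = 6.78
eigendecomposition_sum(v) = [[-2.36, -0.49, 1.21], [-0.55, -0.11, 0.28], [0.57, 0.12, -0.29]] + [[0.78, -1.94, 1.36], [-0.77, 1.92, -1.34], [1.2, -2.99, 2.1]] + [[-0.01,0.22,0.15], [-0.04,0.55,0.37], [-0.04,0.65,0.45]]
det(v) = -12.99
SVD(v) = [[0.61, 0.78, -0.11], [-0.46, 0.47, 0.76], [0.65, -0.41, 0.64]] @ diag([5.219587215371332, 2.754436769686146, 0.9035415778662768]) @ [[0.15, -0.74, 0.66], [-0.94, 0.10, 0.32], [0.3, 0.67, 0.68]]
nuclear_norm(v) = 8.88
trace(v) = 3.00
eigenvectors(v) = [[0.95, 0.48, 0.25], [0.22, -0.47, 0.62], [-0.23, 0.74, 0.74]]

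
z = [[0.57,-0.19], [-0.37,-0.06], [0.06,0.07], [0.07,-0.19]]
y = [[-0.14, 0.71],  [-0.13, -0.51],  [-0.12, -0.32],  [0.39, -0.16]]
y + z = [[0.43, 0.52], [-0.5, -0.57], [-0.06, -0.25], [0.46, -0.35]]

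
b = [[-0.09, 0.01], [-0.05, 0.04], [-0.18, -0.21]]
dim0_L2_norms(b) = [0.21, 0.21]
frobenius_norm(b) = 0.30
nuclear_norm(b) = 0.38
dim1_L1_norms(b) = [0.1, 0.09, 0.39]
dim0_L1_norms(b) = [0.32, 0.26]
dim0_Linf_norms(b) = [0.18, 0.21]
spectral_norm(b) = 0.28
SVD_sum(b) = [[-0.04, -0.04], [-0.0, -0.00], [-0.19, -0.2]] + [[-0.05, 0.05],[-0.05, 0.04],[0.01, -0.01]]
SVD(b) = [[-0.20, -0.74], [-0.02, -0.66], [-0.98, 0.16]] @ diag([0.2816523902645868, 0.09732384629804178]) @ [[0.69, 0.72], [0.72, -0.69]]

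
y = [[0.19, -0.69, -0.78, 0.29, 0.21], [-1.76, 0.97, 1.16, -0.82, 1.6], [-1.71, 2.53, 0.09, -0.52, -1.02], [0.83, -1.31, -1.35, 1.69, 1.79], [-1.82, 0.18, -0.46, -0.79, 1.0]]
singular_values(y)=[4.73, 3.05, 1.71, 1.18, 0.0]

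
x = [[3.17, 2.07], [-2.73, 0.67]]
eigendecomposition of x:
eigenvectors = [[(-0.35-0.56j), (-0.35+0.56j)],  [(0.75+0j), 0.75-0.00j]]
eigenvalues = [(1.92+2.02j), (1.92-2.02j)]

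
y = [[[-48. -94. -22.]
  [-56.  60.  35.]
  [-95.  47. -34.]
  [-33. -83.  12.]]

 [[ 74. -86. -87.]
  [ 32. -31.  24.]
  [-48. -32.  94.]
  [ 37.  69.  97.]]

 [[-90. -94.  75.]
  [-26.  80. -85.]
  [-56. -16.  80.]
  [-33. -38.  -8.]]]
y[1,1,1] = -31.0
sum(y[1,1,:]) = 25.0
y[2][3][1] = -38.0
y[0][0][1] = -94.0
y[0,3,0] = -33.0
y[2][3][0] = -33.0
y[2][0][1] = -94.0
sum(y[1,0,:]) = -99.0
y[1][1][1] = -31.0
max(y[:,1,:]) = 80.0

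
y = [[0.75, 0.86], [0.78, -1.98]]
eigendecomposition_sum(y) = [[0.91, 0.26],[0.24, 0.07]] + [[-0.16,0.6], [0.54,-2.05]]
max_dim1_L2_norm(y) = 2.13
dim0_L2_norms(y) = [1.08, 2.16]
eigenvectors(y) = [[0.97, -0.28], [0.26, 0.96]]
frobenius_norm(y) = 2.41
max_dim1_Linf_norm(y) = 1.98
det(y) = -2.16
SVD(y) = [[-0.3, 0.95], [0.95, 0.30]] @ diag([2.2086640341368544, 0.9760651537219811]) @ [[0.24,  -0.97], [0.97,  0.24]]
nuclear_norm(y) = 3.18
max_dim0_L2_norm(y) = 2.16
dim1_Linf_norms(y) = [0.86, 1.98]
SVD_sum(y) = [[-0.16, 0.64], [0.5, -2.05]] + [[0.91, 0.22], [0.28, 0.07]]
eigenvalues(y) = [0.98, -2.21]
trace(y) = -1.23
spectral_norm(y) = 2.21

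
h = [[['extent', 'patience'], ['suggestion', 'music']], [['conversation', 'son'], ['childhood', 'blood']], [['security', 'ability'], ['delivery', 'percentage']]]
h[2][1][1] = 'percentage'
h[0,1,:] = ['suggestion', 'music']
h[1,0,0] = 'conversation'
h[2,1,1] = 'percentage'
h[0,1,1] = 'music'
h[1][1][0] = 'childhood'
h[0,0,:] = ['extent', 'patience']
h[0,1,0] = 'suggestion'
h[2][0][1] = 'ability'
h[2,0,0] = 'security'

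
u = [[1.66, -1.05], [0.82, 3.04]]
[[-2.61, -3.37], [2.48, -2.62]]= u @ [[-0.9, -2.20],[1.06, -0.27]]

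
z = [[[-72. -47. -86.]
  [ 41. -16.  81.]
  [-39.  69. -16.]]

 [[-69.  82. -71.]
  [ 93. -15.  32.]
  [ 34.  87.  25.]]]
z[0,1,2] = 81.0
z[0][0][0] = -72.0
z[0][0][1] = -47.0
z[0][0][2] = -86.0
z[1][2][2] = 25.0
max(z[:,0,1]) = 82.0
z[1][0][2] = -71.0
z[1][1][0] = 93.0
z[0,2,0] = -39.0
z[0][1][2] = 81.0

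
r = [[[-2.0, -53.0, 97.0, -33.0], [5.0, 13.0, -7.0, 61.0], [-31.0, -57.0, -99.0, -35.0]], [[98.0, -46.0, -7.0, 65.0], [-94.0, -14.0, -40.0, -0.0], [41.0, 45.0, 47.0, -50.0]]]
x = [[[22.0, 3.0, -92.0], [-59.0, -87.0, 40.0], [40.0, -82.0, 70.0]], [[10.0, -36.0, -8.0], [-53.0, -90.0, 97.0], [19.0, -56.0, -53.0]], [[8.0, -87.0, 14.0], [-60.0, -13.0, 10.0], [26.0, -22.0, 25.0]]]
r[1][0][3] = 65.0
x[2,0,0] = 8.0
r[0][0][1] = -53.0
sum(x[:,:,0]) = -47.0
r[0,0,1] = -53.0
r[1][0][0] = 98.0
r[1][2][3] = -50.0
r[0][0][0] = -2.0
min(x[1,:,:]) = -90.0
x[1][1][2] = 97.0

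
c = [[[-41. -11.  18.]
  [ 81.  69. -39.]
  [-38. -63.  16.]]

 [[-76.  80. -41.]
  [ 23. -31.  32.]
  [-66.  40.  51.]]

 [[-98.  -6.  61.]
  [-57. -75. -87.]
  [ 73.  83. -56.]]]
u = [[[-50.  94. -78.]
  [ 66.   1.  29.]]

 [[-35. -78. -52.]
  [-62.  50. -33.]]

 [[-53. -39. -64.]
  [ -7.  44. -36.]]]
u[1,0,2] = -52.0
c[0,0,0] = -41.0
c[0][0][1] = -11.0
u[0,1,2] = 29.0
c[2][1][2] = -87.0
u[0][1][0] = 66.0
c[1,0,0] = -76.0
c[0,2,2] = 16.0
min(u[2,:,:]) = -64.0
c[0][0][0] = -41.0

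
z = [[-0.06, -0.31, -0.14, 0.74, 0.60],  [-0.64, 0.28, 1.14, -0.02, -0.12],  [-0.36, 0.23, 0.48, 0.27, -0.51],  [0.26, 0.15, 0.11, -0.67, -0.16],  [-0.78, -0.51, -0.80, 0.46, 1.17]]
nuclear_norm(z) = 4.73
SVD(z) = [[-0.39, -0.23, 0.51, -0.61, -0.40], [0.33, -0.79, -0.37, -0.33, 0.17], [0.24, -0.42, 0.33, 0.62, -0.52], [0.24, 0.29, -0.53, -0.23, -0.73], [-0.79, -0.26, -0.46, 0.29, -0.11]] @ diag([2.1281085224303533, 1.3981737072713267, 0.7431210054820419, 0.452671709956611, 0.0048882789168928145]) @ [[0.19, 0.33, 0.57, -0.35, -0.64],[0.68, -0.05, -0.6, -0.41, -0.12],[0.41, -0.04, -0.02, 0.83, -0.37],[-0.58, 0.13, -0.55, 0.01, -0.59],[-0.07, -0.93, 0.16, -0.13, -0.29]]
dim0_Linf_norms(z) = [0.78, 0.51, 1.14, 0.74, 1.17]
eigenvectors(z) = [[(0.31+0j), 0.31+0.00j, -0.12+0.12j, -0.12-0.12j, (-0.07+0j)], [(-0.54+0j), (-0.31+0j), -0.86+0.00j, (-0.86-0j), -0.93+0.00j], [(-0.45+0j), 0.48+0.00j, 0.02-0.14j, (0.02+0.14j), (0.2+0j)], [-0.06+0.00j, (-0.64+0j), -0.09+0.08j, (-0.09-0.08j), (-0.16+0j)], [0.63+0.00j, (0.41+0j), (-0.41-0.15j), (-0.41+0.15j), -0.24+0.00j]]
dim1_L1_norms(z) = [1.85, 2.2, 1.85, 1.35, 3.72]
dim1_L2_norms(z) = [1.01, 1.34, 0.86, 0.76, 1.76]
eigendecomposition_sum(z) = [[-0.01+0.00j, -0.20+0.00j, -0.43-0.00j, 0.03-0.00j, 0.40-0.00j],[(0.02+0j), (0.34-0j), (0.73+0j), -0.04+0.00j, (-0.68+0j)],[0.02+0.00j, 0.29-0.00j, (0.62+0j), (-0.04+0j), -0.58+0.00j],[0j, (0.04-0j), (0.09+0j), -0.01+0.00j, (-0.08+0j)],[-0.02+0.00j, -0.40+0.00j, (-0.86-0j), 0.05-0.00j, 0.80-0.00j]] + [[-0.10+0.00j, (-0.07+0j), (0.07-0j), (0.44-0j), 0.09-0.00j], [(0.1-0j), (0.07-0j), -0.07+0.00j, -0.44+0.00j, (-0.09+0j)], [-0.16+0.00j, -0.11+0.00j, 0.11-0.00j, 0.67-0.00j, 0.13-0.00j], [(0.21-0j), (0.15-0j), (-0.15+0j), -0.90+0.00j, -0.18+0.00j], [-0.13+0.00j, -0.09+0.00j, 0.10-0.00j, (0.57-0j), 0.11-0.00j]] + [[0.02+0.15j,  -0.02-0.01j,  0.10+0.07j,  0.13+0.11j,  0.06-0.02j], [(-0.46+0.63j),  -0.03-0.09j,  0.12+0.58j,  (0.06+0.86j),  (0.29+0.11j)], [(-0.09-0.09j),  0.02-0.00j,  -0.10+0.01j,  (-0.14-0.01j),  (-0.03+0.05j)], [0.01+0.11j,  (-0.01-0.01j),  (0.07+0.05j),  (0.09+0.09j),  0.04-0.02j], [-0.33+0.22j,  -0.05j,  (-0.05+0.3j),  -0.12+0.42j,  (0.12+0.11j)]] + [[(0.02-0.15j), -0.02+0.01j, (0.1-0.07j), (0.13-0.11j), 0.06+0.02j], [(-0.46-0.63j), (-0.03+0.09j), (0.12-0.58j), 0.06-0.86j, 0.29-0.11j], [-0.09+0.09j, (0.02+0j), -0.10-0.01j, (-0.14+0.01j), (-0.03-0.05j)], [(0.01-0.11j), (-0.01+0.01j), (0.07-0.05j), 0.09-0.09j, (0.04+0.02j)], [-0.33-0.22j, 0.05j, -0.05-0.30j, (-0.12-0.42j), (0.12-0.11j)]] + [[0.01-0.00j, (-0.01+0j), (0.02-0j), (0.03-0j), -0j], [0.15-0.00j, -0.08+0.00j, (0.25-0j), (0.34-0j), 0.07-0.00j], [-0.03+0.00j, 0.02-0.00j, -0.05+0.00j, (-0.07+0j), (-0.01+0j)], [0.03-0.00j, -0.01+0.00j, 0.04-0.00j, 0.06-0.00j, 0.01-0.00j], [0.04-0.00j, (-0.02+0j), 0.06-0.00j, 0.09-0.00j, 0.02-0.00j]]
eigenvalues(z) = [(1.75+0j), (-0.7+0j), (0.1+0.26j), (0.1-0.26j), (-0.05+0j)]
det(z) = 0.00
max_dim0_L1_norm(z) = 2.67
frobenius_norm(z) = 2.69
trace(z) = 1.20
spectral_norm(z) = 2.13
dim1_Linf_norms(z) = [0.74, 1.14, 0.51, 0.67, 1.17]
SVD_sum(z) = [[-0.16,-0.28,-0.47,0.3,0.54], [0.13,0.23,0.4,-0.25,-0.45], [0.1,0.17,0.29,-0.18,-0.33], [0.1,0.17,0.28,-0.18,-0.32], [-0.32,-0.56,-0.95,0.6,1.07]] + [[-0.22,0.02,0.19,0.13,0.04], [-0.75,0.06,0.66,0.46,0.14], [-0.40,0.03,0.35,0.24,0.07], [0.27,-0.02,-0.24,-0.16,-0.05], [-0.24,0.02,0.21,0.15,0.04]] + [[0.16, -0.01, -0.01, 0.31, -0.14], [-0.11, 0.01, 0.01, -0.23, 0.10], [0.10, -0.01, -0.01, 0.2, -0.09], [-0.16, 0.01, 0.01, -0.33, 0.15], [-0.14, 0.01, 0.01, -0.29, 0.13]] + [[0.16, -0.04, 0.15, -0.00, 0.16], [0.09, -0.02, 0.08, -0.00, 0.09], [-0.16, 0.04, -0.15, 0.0, -0.17], [0.06, -0.01, 0.06, -0.0, 0.06], [-0.08, 0.02, -0.07, 0.0, -0.08]] + [[0.0, 0.00, -0.0, 0.0, 0.00], [-0.00, -0.00, 0.0, -0.0, -0.0], [0.0, 0.0, -0.0, 0.00, 0.0], [0.00, 0.0, -0.00, 0.0, 0.00], [0.0, 0.00, -0.0, 0.0, 0.00]]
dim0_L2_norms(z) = [1.1, 0.71, 1.48, 1.13, 1.42]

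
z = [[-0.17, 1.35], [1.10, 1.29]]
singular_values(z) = [2.0, 0.85]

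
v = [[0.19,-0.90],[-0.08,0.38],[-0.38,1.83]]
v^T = [[0.19, -0.08, -0.38], [-0.9, 0.38, 1.83]]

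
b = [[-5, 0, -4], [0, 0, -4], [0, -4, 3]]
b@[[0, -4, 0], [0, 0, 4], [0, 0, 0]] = [[0, 20, 0], [0, 0, 0], [0, 0, -16]]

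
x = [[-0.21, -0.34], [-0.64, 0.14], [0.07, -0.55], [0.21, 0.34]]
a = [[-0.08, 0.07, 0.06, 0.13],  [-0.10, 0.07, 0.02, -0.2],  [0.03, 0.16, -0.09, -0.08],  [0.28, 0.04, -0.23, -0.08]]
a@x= [[0.0, 0.05], [-0.06, -0.04], [-0.13, 0.03], [-0.12, 0.01]]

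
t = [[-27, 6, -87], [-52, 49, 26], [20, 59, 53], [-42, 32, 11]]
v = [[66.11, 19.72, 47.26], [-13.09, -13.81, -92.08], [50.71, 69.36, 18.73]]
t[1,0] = -52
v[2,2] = 18.73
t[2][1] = 59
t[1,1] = 49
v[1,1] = -13.81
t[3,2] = 11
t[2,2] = 53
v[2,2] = 18.73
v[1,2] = -92.08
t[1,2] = 26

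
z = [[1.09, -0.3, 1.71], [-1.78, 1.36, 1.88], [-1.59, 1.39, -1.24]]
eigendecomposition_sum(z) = [[(0.4+1.28j), 0.06-0.62j, (0.38+0.29j)],[(-1.1+2.81j), (0.99-1j), (0.25+1.05j)],[-0.61+0.87j, (0.42-0.26j), -0.00+0.38j]] + [[0.40-1.28j, 0.06+0.62j, 0.38-0.29j], [(-1.1-2.81j), 0.99+1.00j, (0.25-1.05j)], [-0.61-0.87j, (0.42+0.26j), -0.00-0.38j]] + [[0.29+0.00j, -0.42-0.00j, 0.95+0.00j], [(0.41+0j), -0.61-0.00j, (1.38+0j)], [(-0.37-0j), (0.55+0j), (-1.24-0j)]]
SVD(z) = [[0.37, -0.58, -0.73], [-0.64, -0.72, 0.26], [-0.68, 0.37, -0.64]] @ diag([3.2520605170187658, 2.8316901531701317, 0.39753398607786333]) @ [[0.8,-0.59,0.08],  [0.02,-0.10,-0.99],  [-0.60,-0.80,0.07]]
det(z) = -3.66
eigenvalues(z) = [(1.39+0.65j), (1.39-0.65j), (-1.56+0j)]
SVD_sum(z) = [[0.95, -0.70, 0.09], [-1.67, 1.23, -0.16], [-1.76, 1.30, -0.17]] + [[-0.04, 0.17, 1.64], [-0.05, 0.21, 2.04], [0.02, -0.11, -1.05]] + [[0.17, 0.23, -0.02], [-0.06, -0.08, 0.01], [0.15, 0.20, -0.02]]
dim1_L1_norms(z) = [3.1, 5.02, 4.22]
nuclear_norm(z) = 6.48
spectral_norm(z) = 3.25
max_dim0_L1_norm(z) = 4.83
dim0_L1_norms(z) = [4.46, 3.05, 4.83]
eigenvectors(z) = [[(0.3-0.24j), (0.3+0.24j), -0.46+0.00j], [0.87+0.00j, 0.87-0.00j, (-0.66+0j)], [(0.3+0.07j), (0.3-0.07j), (0.59+0j)]]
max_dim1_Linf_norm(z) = 1.88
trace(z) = 1.21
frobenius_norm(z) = 4.33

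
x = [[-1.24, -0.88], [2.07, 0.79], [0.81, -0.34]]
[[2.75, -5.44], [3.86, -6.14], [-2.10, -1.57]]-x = [[3.99, -4.56], [1.79, -6.93], [-2.91, -1.23]]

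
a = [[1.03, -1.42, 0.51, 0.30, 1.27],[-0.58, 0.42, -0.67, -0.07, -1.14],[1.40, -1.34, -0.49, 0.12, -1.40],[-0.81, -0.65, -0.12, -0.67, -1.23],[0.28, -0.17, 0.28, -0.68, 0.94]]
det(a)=-1.664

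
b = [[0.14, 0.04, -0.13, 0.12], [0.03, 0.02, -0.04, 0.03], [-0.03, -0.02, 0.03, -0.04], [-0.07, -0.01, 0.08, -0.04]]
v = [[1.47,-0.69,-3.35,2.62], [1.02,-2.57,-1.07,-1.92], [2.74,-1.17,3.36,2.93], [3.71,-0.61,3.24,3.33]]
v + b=[[1.61,-0.65,-3.48,2.74], [1.05,-2.55,-1.11,-1.89], [2.71,-1.19,3.39,2.89], [3.64,-0.62,3.32,3.29]]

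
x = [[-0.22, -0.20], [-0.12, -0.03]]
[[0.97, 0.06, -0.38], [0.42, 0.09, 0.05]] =x@[[-3.19, -0.92, -1.19], [-1.34, 0.7, 3.21]]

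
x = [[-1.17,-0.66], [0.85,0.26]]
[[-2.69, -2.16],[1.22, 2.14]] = x @ [[0.41, 3.32], [3.35, -2.62]]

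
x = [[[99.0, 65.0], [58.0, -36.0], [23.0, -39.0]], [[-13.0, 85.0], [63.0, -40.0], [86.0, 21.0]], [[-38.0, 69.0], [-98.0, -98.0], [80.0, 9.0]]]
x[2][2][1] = 9.0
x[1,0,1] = 85.0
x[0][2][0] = 23.0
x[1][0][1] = 85.0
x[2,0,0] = -38.0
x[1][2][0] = 86.0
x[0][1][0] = 58.0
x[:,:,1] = [[65.0, -36.0, -39.0], [85.0, -40.0, 21.0], [69.0, -98.0, 9.0]]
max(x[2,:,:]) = 80.0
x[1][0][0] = -13.0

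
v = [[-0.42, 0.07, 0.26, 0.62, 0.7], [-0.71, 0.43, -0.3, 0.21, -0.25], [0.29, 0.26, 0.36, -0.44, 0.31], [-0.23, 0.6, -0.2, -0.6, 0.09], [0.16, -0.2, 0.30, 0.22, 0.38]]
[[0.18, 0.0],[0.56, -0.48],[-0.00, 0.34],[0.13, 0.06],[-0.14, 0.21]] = v@[[-0.05, -0.34], [0.96, -0.75], [0.43, 0.43], [0.54, -0.80], [-0.5, 0.42]]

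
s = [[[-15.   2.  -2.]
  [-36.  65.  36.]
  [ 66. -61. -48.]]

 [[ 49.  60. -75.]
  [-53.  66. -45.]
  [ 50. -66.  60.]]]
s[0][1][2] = 36.0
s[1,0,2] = -75.0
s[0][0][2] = -2.0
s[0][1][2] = 36.0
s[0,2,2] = -48.0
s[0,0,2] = -2.0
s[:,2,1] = [-61.0, -66.0]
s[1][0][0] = 49.0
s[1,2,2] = 60.0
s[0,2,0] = 66.0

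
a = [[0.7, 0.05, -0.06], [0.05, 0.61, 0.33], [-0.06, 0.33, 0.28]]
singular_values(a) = [0.82, 0.71, 0.07]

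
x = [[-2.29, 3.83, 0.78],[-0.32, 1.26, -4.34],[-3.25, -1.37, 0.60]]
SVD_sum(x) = [[-0.97, 2.31, -1.83], [-1.12, 2.68, -2.12], [0.11, -0.27, 0.21]] + [[-2.02, 0.91, 2.22], [1.61, -0.72, -1.77], [-1.37, 0.61, 1.5]] + [[0.71,0.61,0.4], [-0.81,-0.7,-0.45], [-1.99,-1.72,-1.11]]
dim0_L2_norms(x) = [3.99, 4.26, 4.45]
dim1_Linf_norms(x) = [3.83, 4.34, 3.25]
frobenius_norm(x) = 7.34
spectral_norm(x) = 4.77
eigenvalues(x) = [(-2.43+3.15j), (-2.43-3.15j), (4.43+0j)]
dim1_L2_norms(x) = [4.53, 4.53, 3.58]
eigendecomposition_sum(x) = [[-1.39+1.17j, (1.39+0.47j), (0.94+1.35j)], [(-0.66-1.08j), (-0.47+0.9j), (-1.03+0.51j)], [-1.24-0.52j, 0.16+1.08j, (-0.58+1.08j)]] + [[-1.39-1.17j, (1.39-0.47j), (0.94-1.35j)],  [-0.66+1.08j, (-0.47-0.9j), (-1.03-0.51j)],  [-1.24+0.52j, (0.16-1.08j), -0.58-1.08j]] + [[(0.48-0j), 1.06-0.00j, -1.10+0.00j], [(1-0j), 2.20-0.00j, -2.29+0.00j], [(-0.77+0j), -1.68+0.00j, 1.75-0.00j]]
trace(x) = -0.43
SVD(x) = [[-0.65, -0.69, 0.31],[-0.75, 0.55, -0.36],[0.08, -0.47, -0.88]] @ diag([4.767660147077995, 4.538265998871763, 3.243448542130537]) @ [[0.31, -0.74, 0.59], [0.65, -0.29, -0.71], [0.7, 0.6, 0.39]]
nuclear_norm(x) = 12.55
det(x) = 70.18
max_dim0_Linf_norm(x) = 4.34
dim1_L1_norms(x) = [6.9, 5.92, 5.22]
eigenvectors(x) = [[(-0.7+0j), -0.70-0.00j, (-0.36+0j)], [0.07-0.48j, (0.07+0.48j), (-0.74+0j)], [(-0.24-0.46j), (-0.24+0.46j), (0.57+0j)]]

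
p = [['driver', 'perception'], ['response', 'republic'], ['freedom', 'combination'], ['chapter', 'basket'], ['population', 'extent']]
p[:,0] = ['driver', 'response', 'freedom', 'chapter', 'population']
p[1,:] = ['response', 'republic']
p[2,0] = 'freedom'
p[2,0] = 'freedom'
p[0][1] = 'perception'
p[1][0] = 'response'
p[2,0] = 'freedom'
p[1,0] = 'response'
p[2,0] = 'freedom'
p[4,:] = ['population', 'extent']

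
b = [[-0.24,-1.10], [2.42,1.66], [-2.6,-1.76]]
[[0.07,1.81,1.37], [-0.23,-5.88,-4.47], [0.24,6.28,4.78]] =b@[[-0.06, -1.53, -1.17],[-0.05, -1.31, -0.99]]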